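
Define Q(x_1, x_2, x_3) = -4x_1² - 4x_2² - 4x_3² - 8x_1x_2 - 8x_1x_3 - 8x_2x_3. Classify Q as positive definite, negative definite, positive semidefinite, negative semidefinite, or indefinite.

The associated matrix is A = [[-4, -4, -4], [-4, -4, -4], [-4, -4, -4]].
Symmetric row and column elimination reduces A to a congruent diagonal form with pivots -4, 0, 0.
So there are 1 negative, 2 zero pivots.
Hence Q is negative semidefinite.

negative semidefinite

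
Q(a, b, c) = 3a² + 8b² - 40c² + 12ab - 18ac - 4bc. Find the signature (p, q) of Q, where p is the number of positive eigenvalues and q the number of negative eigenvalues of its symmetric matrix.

Write A = [[3, 6, -9], [6, 8, -2], [-9, -2, -40]].
Congruent diagonalization of A (simultaneous row and column reduction) yields pivots 3, -4, -3.
So there are 1 positive, 2 negative pivots.

(1, 2)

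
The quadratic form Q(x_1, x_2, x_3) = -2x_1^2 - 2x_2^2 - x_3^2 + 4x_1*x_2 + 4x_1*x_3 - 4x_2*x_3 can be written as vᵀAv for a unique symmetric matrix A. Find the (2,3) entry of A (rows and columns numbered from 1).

-2

The coefficient of x_2·x_3 in Q is -4. For a symmetric A this equals A[2,3] + A[3,2] = 2·A[2,3].
So A[2,3] = -4/2 = -2.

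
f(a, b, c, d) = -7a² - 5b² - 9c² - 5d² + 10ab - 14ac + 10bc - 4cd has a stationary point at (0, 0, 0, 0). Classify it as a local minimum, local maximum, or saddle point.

local maximum

The Hessian at the origin is H = [[-14, 10, -14, 0], [10, -10, 10, 0], [-14, 10, -18, -4], [0, 0, -4, -10]].
Applying the same elementary operations to the rows and columns of H produces a congruent diagonal matrix with entries -14, -20/7, -4, -6.
That gives 4 negative pivots.
H is negative definite, so the origin is a strict local maximum.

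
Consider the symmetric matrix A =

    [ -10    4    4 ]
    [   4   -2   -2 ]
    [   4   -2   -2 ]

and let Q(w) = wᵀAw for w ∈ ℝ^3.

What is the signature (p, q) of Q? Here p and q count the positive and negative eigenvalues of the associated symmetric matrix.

(0, 2)

Congruent diagonalization of A (simultaneous row and column reduction) yields pivots -10, -2/5, 0.
Counting signs: 2 negative, 1 zero.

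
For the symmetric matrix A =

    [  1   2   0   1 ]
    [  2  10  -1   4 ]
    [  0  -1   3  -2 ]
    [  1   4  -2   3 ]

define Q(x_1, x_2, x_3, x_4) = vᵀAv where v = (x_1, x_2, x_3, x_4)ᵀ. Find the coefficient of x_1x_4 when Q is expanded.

2

The coefficient of x_1x_4 is A[1,4] + A[4,1] = 2·1 = 2.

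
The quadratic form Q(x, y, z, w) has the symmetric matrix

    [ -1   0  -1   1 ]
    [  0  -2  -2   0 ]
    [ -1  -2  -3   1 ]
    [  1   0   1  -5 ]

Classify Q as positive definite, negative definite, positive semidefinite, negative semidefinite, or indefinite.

negative semidefinite

Applying the same elementary operations to the rows and columns of A produces a congruent diagonal matrix with entries -1, -2, 0, -4.
Counting signs: 3 negative, 1 zero.
Hence Q is negative semidefinite.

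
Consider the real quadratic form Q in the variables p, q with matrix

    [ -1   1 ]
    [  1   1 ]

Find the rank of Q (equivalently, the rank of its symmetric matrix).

Row-reducing A symmetrically gives the diagonal entries -1, 2.
So there are 1 positive, 1 negative pivots.
The rank is the number of nonzero pivots: 2.

2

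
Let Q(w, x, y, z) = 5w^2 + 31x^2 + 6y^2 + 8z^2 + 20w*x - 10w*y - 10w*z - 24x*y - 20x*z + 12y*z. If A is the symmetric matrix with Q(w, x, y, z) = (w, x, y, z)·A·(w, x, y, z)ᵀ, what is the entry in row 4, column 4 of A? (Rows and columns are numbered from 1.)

The coefficient of z^2 in Q is 8, and that is exactly A[4,4].

8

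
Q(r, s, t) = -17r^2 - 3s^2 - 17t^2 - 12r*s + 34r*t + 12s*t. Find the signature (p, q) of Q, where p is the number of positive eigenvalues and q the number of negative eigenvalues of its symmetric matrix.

(0, 2)

The associated matrix is A = [[-17, -6, 17], [-6, -3, 6], [17, 6, -17]].
Applying the same elementary operations to the rows and columns of A produces a congruent diagonal matrix with entries -17, -15/17, 0.
Counting signs: 2 negative, 1 zero.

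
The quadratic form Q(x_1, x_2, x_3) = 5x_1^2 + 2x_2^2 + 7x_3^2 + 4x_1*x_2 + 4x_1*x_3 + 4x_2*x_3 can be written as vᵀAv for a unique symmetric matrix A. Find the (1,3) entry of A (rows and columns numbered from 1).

2

The coefficient of x_1·x_3 in Q is 4. For a symmetric A this equals A[1,3] + A[3,1] = 2·A[1,3].
So A[1,3] = 4/2 = 2.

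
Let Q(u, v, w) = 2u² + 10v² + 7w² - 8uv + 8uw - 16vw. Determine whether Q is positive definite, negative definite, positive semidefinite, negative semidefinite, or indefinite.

The symmetric matrix is A = [[2, -4, 4], [-4, 10, -8], [4, -8, 7]].
An LDLᵀ factorisation of A has diagonal entries 2, 2, -1.
Counting signs: 2 positive, 1 negative.
Hence Q is indefinite.

indefinite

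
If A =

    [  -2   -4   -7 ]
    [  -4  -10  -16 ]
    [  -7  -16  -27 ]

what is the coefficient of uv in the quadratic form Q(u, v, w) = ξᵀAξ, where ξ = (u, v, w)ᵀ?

The coefficient of uv is A[1,2] + A[2,1] = 2·(-4) = -8.

-8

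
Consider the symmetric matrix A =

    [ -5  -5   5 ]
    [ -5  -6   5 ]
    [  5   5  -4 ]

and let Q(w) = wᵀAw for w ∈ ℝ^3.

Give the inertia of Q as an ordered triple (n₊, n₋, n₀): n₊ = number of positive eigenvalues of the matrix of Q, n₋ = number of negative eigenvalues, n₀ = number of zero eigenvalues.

An LDLᵀ factorisation of A has diagonal entries -5, -1, 1.
So there are 1 positive, 2 negative pivots.

(1, 2, 0)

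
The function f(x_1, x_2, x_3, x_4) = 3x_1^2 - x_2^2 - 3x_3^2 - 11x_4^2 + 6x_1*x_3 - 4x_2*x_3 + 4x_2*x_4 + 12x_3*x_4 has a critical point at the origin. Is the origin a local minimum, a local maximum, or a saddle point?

The Hessian at the origin is H = [[6, 0, 6, 0], [0, -2, -4, 4], [6, -4, -6, 12], [0, 4, 12, -22]].
Symmetric row and column elimination reduces H to a congruent diagonal form with pivots 6, -2, -4, -10.
That gives 1 positive, 3 negative pivots.
H is indefinite, so the origin is a saddle point.

saddle point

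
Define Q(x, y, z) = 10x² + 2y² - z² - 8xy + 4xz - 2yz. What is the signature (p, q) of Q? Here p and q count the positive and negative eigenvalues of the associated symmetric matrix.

Write A = [[10, -4, 2], [-4, 2, -1], [2, -1, -1]].
Row-reducing A symmetrically gives the diagonal entries 10, 2/5, -3/2.
That gives 2 positive, 1 negative pivots.

(2, 1)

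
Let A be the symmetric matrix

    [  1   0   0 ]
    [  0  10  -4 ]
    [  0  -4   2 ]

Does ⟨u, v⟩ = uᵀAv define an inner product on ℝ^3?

An LDLᵀ factorisation of A has diagonal entries 1, 10, 2/5.
Counting signs: 3 positive.
Hence Q is positive definite.
⟨·,·⟩ is an inner product exactly when A is positive definite.

yes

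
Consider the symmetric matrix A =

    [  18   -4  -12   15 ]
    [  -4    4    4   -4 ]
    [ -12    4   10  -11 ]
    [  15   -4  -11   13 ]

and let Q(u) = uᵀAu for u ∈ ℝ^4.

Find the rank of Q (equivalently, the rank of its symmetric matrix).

Congruent diagonalization of A (simultaneous row and column reduction) yields pivots 18, 28/9, 10/7, 0.
That gives 3 positive, 1 zero pivots.
The rank is the number of nonzero pivots: 3.

3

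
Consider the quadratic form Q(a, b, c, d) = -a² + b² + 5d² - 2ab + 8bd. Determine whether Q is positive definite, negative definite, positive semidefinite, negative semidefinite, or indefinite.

Write A = [[-1, -1, 0, 0], [-1, 1, 0, 4], [0, 0, 0, 0], [0, 4, 0, 5]].
Applying the same elementary operations to the rows and columns of A produces a congruent diagonal matrix with entries -1, 2, 0, -3.
So there are 1 positive, 2 negative, 1 zero pivots.
Hence Q is indefinite.

indefinite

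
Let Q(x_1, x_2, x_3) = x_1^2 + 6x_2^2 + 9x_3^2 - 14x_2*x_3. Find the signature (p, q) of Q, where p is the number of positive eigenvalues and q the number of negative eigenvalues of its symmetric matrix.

(3, 0)

Write A = [[1, 0, 0], [0, 6, -7], [0, -7, 9]].
Symmetric row and column elimination reduces A to a congruent diagonal form with pivots 1, 6, 5/6.
Counting signs: 3 positive.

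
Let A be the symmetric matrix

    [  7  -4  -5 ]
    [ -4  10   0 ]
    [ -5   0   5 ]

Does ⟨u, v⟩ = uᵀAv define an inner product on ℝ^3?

yes

Row-reducing A symmetrically gives the diagonal entries 7, 54/7, 10/27.
That gives 3 positive pivots.
Hence Q is positive definite.
⟨·,·⟩ is an inner product exactly when A is positive definite.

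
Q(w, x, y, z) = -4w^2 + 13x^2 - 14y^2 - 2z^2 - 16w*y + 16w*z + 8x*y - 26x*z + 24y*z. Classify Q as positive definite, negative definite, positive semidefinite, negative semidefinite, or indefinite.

The symmetric matrix is A = [[-4, 0, -8, 8], [0, 13, 4, -13], [-8, 4, -14, 12], [8, -13, 12, -2]].
Row-reducing A symmetrically gives the diagonal entries -4, 13, 10/13, 1.
That gives 3 positive, 1 negative pivots.
Hence Q is indefinite.

indefinite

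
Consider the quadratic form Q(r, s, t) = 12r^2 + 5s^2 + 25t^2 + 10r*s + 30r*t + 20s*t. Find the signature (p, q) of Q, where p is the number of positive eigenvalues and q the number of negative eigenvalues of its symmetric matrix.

(3, 0)

The symmetric matrix is A = [[12, 5, 15], [5, 5, 10], [15, 10, 25]].
Congruent diagonalization of A (simultaneous row and column reduction) yields pivots 12, 35/12, 10/7.
Counting signs: 3 positive.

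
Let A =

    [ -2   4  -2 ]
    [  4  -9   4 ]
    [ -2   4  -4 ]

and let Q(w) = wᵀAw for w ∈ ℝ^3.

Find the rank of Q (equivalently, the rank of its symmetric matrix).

3

An LDLᵀ factorisation of A has diagonal entries -2, -1, -2.
That gives 3 negative pivots.
The rank is the number of nonzero pivots: 3.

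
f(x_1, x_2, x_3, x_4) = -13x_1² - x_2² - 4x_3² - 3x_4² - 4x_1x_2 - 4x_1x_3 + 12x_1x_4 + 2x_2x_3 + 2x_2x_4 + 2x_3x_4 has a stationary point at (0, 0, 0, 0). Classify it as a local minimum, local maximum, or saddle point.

The Hessian at the origin is H = [[-26, -4, -4, 12], [-4, -2, 2, 2], [-4, 2, -8, 2], [12, 2, 2, -6]].
Congruent diagonalization of H (simultaneous row and column reduction) yields pivots -26, -18/13, -22/9, -4/11.
So there are 4 negative pivots.
H is negative definite, so the origin is a strict local maximum.

local maximum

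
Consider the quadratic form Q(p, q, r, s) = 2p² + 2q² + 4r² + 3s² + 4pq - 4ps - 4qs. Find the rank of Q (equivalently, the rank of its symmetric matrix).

Write A = [[2, 2, 0, -2], [2, 2, 0, -2], [0, 0, 4, 0], [-2, -2, 0, 3]].
Row-reducing A symmetrically gives the diagonal entries 2, 0, 4, 1.
Counting signs: 3 positive, 1 zero.
The rank is the number of nonzero pivots: 3.

3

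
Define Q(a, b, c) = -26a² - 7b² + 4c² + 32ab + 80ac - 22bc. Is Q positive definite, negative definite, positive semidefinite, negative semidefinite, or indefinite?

indefinite

The associated matrix is A = [[-26, 16, 40], [16, -7, -11], [40, -11, 4]].
An LDLᵀ factorisation of A has diagonal entries -26, 37/13, 15/37.
That gives 2 positive, 1 negative pivots.
Hence Q is indefinite.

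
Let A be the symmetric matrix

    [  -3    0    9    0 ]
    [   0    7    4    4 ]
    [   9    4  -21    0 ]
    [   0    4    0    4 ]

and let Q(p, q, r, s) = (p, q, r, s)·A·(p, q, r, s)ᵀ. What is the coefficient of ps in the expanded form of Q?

The coefficient of ps is A[1,4] + A[4,1] = 2·0 = 0.

0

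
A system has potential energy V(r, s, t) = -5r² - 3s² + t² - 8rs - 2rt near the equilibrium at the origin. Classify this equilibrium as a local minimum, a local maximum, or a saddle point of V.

saddle point

The Hessian at the origin is H = [[-10, -8, -2], [-8, -6, 0], [-2, 0, 2]].
Row-reducing H symmetrically gives the diagonal entries -10, 2/5, -4.
That gives 1 positive, 2 negative pivots.
H is indefinite, so the origin is a saddle point.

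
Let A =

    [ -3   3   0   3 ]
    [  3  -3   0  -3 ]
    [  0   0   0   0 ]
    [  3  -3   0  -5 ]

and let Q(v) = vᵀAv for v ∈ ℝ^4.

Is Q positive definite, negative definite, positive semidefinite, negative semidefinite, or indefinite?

Symmetric row and column elimination reduces A to a congruent diagonal form with pivots -3, 0, 0, -2.
That gives 2 negative, 2 zero pivots.
Hence Q is negative semidefinite.

negative semidefinite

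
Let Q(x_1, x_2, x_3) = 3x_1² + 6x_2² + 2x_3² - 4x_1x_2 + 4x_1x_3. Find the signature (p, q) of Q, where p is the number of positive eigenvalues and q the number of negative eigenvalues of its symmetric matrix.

Write A = [[3, -2, 2], [-2, 6, 0], [2, 0, 2]].
Row-reducing A symmetrically gives the diagonal entries 3, 14/3, 2/7.
So there are 3 positive pivots.

(3, 0)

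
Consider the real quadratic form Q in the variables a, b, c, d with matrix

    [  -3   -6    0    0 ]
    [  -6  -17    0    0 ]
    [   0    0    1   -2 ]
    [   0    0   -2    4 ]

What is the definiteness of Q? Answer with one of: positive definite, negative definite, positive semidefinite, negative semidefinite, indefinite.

indefinite

Row-reducing A symmetrically gives the diagonal entries -3, -5, 1, 0.
That gives 1 positive, 2 negative, 1 zero pivots.
Hence Q is indefinite.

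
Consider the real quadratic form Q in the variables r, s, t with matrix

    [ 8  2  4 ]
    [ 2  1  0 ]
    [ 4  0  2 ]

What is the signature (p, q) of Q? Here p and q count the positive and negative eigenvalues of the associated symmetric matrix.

(2, 1)

Congruent diagonalization of A (simultaneous row and column reduction) yields pivots 8, 1/2, -2.
That gives 2 positive, 1 negative pivots.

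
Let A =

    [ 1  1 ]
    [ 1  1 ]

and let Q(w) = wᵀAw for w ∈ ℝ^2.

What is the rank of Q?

1

Congruent diagonalization of A (simultaneous row and column reduction) yields pivots 1, 0.
Counting signs: 1 positive, 1 zero.
The rank is the number of nonzero pivots: 1.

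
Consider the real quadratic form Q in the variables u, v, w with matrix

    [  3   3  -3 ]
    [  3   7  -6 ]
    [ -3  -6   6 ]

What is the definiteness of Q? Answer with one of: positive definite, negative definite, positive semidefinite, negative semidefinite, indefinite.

Applying the same elementary operations to the rows and columns of A produces a congruent diagonal matrix with entries 3, 4, 3/4.
That gives 3 positive pivots.
Hence Q is positive definite.

positive definite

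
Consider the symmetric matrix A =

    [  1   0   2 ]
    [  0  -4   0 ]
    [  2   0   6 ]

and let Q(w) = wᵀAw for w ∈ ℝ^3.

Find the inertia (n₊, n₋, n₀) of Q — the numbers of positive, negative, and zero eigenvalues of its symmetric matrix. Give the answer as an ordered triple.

(2, 1, 0)

Congruent diagonalization of A (simultaneous row and column reduction) yields pivots 1, -4, 2.
Counting signs: 2 positive, 1 negative.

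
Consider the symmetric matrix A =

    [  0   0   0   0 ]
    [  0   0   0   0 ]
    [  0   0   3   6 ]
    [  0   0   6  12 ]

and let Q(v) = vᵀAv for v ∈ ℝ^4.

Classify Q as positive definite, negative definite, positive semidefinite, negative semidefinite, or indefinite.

positive semidefinite

Congruent diagonalization of A (simultaneous row and column reduction) yields pivots 0, 0, 3, 0.
That gives 1 positive, 3 zero pivots.
Hence Q is positive semidefinite.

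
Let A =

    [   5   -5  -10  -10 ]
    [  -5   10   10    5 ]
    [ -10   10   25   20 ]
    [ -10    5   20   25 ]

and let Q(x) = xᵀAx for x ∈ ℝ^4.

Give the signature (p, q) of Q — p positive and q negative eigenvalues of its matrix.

(3, 0)

Symmetric row and column elimination reduces A to a congruent diagonal form with pivots 5, 5, 5, 0.
Counting signs: 3 positive, 1 zero.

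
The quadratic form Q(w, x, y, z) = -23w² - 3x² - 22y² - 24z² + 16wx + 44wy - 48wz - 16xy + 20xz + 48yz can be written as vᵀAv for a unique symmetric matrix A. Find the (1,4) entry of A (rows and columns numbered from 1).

The coefficient of w·z in Q is -48. For a symmetric A this equals A[1,4] + A[4,1] = 2·A[1,4].
So A[1,4] = -48/2 = -24.

-24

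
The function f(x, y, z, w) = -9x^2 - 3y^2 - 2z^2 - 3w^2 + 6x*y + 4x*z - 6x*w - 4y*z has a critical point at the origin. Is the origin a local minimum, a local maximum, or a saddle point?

The Hessian at the origin is H = [[-18, 6, 4, -6], [6, -6, -4, 0], [4, -4, -4, 0], [-6, 0, 0, -6]].
Congruent diagonalization of H (simultaneous row and column reduction) yields pivots -18, -4, -4/3, -3.
So there are 4 negative pivots.
H is negative definite, so the origin is a strict local maximum.

local maximum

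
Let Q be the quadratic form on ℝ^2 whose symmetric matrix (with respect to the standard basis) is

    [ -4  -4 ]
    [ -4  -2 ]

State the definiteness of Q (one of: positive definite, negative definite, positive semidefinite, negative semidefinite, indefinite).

For the 2×2 matrix [[-4, -4], [-4, -2]]: det = -4·-2 − (-4)² = -8, trace = -6.
det < 0 so the eigenvalues have opposite signs; the form is indefinite.

indefinite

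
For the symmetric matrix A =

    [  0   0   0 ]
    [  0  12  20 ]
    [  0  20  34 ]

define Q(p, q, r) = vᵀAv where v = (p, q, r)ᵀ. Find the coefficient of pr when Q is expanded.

0

The coefficient of pr is A[1,3] + A[3,1] = 2·0 = 0.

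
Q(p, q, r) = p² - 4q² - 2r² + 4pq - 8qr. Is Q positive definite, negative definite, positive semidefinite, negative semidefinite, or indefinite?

indefinite

The symmetric matrix is A = [[1, 2, 0], [2, -4, -4], [0, -4, -2]].
Congruent diagonalization of A (simultaneous row and column reduction) yields pivots 1, -8, 0.
So there are 1 positive, 1 negative, 1 zero pivots.
Hence Q is indefinite.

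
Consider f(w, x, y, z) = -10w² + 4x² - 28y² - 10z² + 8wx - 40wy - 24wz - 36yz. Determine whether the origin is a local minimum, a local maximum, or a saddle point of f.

The Hessian at the origin is H = [[-20, 8, -40, -24], [8, 8, 0, 0], [-40, 0, -56, -36], [-24, 0, -36, -20]].
Congruent diagonalization of H (simultaneous row and column reduction) yields pivots -20, 56/5, 8/7, -2.
Counting signs: 2 positive, 2 negative.
H is indefinite, so the origin is a saddle point.

saddle point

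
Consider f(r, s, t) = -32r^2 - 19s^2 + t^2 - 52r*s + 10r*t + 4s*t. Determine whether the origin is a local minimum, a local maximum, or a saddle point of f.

The Hessian at the origin is H = [[-64, -52, 10], [-52, -38, 4], [10, 4, 2]].
An LDLᵀ factorisation of H has diagonal entries -64, 17/4, -15/34.
Counting signs: 1 positive, 2 negative.
H is indefinite, so the origin is a saddle point.

saddle point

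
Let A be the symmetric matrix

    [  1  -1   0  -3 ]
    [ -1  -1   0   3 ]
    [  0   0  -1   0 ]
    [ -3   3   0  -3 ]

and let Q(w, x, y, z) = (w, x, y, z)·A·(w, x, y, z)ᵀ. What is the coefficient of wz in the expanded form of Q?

The coefficient of wz is A[1,4] + A[4,1] = 2·(-3) = -6.

-6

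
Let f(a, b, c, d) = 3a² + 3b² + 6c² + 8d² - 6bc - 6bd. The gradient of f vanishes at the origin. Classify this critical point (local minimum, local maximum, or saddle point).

local minimum

The Hessian at the origin is H = [[6, 0, 0, 0], [0, 6, -6, -6], [0, -6, 12, 0], [0, -6, 0, 16]].
Congruent diagonalization of H (simultaneous row and column reduction) yields pivots 6, 6, 6, 4.
Counting signs: 4 positive.
H is positive definite, so the origin is a strict local minimum.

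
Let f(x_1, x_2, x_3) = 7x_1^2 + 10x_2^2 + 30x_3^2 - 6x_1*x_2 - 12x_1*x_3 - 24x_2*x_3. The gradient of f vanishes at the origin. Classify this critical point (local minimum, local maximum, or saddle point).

local minimum

The Hessian at the origin is H = [[14, -6, -12], [-6, 20, -24], [-12, -24, 60]].
An LDLᵀ factorisation of H has diagonal entries 14, 122/7, 60/61.
That gives 3 positive pivots.
H is positive definite, so the origin is a strict local minimum.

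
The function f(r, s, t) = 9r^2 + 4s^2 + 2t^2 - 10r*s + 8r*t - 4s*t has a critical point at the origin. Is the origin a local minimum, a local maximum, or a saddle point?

local minimum

The Hessian at the origin is H = [[18, -10, 8], [-10, 8, -4], [8, -4, 4]].
Symmetric row and column elimination reduces H to a congruent diagonal form with pivots 18, 22/9, 4/11.
Counting signs: 3 positive.
H is positive definite, so the origin is a strict local minimum.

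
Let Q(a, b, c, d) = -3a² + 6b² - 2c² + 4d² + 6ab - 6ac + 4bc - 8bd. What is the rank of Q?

4

The symmetric matrix is A = [[-3, 3, -3, 0], [3, 6, 2, -4], [-3, 2, -2, 0], [0, -4, 0, 4]].
Applying the same elementary operations to the rows and columns of A produces a congruent diagonal matrix with entries -3, 9, 8/9, 2.
So there are 3 positive, 1 negative pivots.
The rank is the number of nonzero pivots: 4.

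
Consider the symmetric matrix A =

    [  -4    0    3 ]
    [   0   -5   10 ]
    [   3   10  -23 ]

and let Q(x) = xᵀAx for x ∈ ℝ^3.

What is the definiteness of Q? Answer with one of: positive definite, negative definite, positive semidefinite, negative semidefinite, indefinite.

Leading principal minors: Δ_1 = -4, Δ_2 = 20, Δ_3 = -15.
The signs alternate starting with Δ_1 < 0, so by Sylvester's criterion Q is negative definite.

negative definite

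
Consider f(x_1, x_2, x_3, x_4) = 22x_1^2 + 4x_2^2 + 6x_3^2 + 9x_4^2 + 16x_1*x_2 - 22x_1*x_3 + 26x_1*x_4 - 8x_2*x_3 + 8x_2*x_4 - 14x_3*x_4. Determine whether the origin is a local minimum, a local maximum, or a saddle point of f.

The Hessian at the origin is H = [[44, 16, -22, 26], [16, 8, -8, 8], [-22, -8, 12, -14], [26, 8, -14, 18]].
Row-reducing H symmetrically gives the diagonal entries 44, 24/11, 1, 2/3.
That gives 4 positive pivots.
H is positive definite, so the origin is a strict local minimum.

local minimum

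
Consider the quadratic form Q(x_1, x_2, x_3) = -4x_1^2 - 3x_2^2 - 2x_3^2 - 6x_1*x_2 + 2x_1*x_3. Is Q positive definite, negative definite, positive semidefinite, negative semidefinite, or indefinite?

The symmetric matrix of Q is A = [[-4, -3, 1], [-3, -3, 0], [1, 0, -2]].
Leading principal minors: Δ_1 = -4, Δ_2 = 3, Δ_3 = -3.
The signs alternate starting with Δ_1 < 0, so by Sylvester's criterion Q is negative definite.

negative definite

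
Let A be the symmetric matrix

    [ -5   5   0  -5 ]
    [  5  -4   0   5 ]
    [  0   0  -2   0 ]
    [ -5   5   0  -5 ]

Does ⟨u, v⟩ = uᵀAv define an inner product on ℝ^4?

no

Congruent diagonalization of A (simultaneous row and column reduction) yields pivots -5, 1, -2, 0.
So there are 1 positive, 2 negative, 1 zero pivots.
Hence Q is indefinite.
⟨·,·⟩ is an inner product exactly when A is positive definite.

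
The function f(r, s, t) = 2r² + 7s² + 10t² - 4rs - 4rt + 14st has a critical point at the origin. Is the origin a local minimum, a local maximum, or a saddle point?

The Hessian at the origin is H = [[4, -4, -4], [-4, 14, 14], [-4, 14, 20]].
Symmetric row and column elimination reduces H to a congruent diagonal form with pivots 4, 10, 6.
Counting signs: 3 positive.
H is positive definite, so the origin is a strict local minimum.

local minimum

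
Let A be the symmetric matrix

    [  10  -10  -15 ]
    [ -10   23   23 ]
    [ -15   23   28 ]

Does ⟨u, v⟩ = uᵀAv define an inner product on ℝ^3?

Leading principal minors: Δ_1 = 10, Δ_2 = 130, Δ_3 = 75.
All leading principal minors are positive, so by Sylvester's criterion Q is positive definite.
⟨·,·⟩ is an inner product exactly when A is positive definite.

yes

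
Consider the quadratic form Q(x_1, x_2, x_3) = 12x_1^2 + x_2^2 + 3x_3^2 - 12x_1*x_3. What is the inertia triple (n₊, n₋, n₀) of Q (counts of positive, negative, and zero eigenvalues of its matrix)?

The symmetric matrix is A = [[12, 0, -6], [0, 1, 0], [-6, 0, 3]].
Applying the same elementary operations to the rows and columns of A produces a congruent diagonal matrix with entries 12, 1, 0.
That gives 2 positive, 1 zero pivots.

(2, 0, 1)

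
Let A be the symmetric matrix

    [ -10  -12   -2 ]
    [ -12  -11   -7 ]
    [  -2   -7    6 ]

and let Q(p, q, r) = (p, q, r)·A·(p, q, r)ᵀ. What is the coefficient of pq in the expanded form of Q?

The coefficient of pq is A[1,2] + A[2,1] = 2·(-12) = -24.

-24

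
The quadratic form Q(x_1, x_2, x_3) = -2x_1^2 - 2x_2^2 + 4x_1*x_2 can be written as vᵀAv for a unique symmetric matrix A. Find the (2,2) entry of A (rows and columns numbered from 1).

The coefficient of x_2^2 in Q is -2, and that is exactly A[2,2].

-2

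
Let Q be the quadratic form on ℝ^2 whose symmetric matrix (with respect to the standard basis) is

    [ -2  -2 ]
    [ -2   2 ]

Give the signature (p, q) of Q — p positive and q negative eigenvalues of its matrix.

(1, 1)

An LDLᵀ factorisation of A has diagonal entries -2, 4.
So there are 1 positive, 1 negative pivots.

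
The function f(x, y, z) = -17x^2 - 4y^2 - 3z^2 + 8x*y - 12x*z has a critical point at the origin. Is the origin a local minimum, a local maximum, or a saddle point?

local maximum

The Hessian at the origin is H = [[-34, 8, -12], [8, -8, 0], [-12, 0, -6]].
Row-reducing H symmetrically gives the diagonal entries -34, -104/17, -6/13.
Counting signs: 3 negative.
H is negative definite, so the origin is a strict local maximum.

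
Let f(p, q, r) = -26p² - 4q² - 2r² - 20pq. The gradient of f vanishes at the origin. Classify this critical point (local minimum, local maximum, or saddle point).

The Hessian at the origin is H = [[-52, -20, 0], [-20, -8, 0], [0, 0, -4]].
Symmetric row and column elimination reduces H to a congruent diagonal form with pivots -52, -4/13, -4.
Counting signs: 3 negative.
H is negative definite, so the origin is a strict local maximum.

local maximum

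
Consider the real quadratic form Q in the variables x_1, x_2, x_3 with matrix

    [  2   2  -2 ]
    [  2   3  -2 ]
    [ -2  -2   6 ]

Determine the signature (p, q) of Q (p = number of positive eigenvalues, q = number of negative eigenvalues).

Row-reducing A symmetrically gives the diagonal entries 2, 1, 4.
So there are 3 positive pivots.

(3, 0)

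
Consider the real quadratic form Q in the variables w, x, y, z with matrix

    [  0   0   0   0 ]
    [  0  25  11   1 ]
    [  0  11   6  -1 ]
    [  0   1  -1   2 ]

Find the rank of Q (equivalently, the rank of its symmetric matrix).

3

Applying the same elementary operations to the rows and columns of A produces a congruent diagonal matrix with entries 0, 25, 29/25, 5/29.
That gives 3 positive, 1 zero pivots.
The rank is the number of nonzero pivots: 3.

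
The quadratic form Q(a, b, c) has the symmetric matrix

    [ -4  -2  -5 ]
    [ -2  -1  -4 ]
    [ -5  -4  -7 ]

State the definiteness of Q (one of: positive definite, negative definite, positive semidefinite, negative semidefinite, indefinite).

A is congruent to a diagonal matrix with 1 positive, 2 negative and 0 zero entries, so Q is indefinite.

indefinite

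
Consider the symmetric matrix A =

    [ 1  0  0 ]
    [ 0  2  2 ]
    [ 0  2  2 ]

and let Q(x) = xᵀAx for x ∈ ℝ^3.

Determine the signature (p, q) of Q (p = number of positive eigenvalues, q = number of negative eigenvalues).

Congruent diagonalization of A (simultaneous row and column reduction) yields pivots 1, 2, 0.
That gives 2 positive, 1 zero pivots.

(2, 0)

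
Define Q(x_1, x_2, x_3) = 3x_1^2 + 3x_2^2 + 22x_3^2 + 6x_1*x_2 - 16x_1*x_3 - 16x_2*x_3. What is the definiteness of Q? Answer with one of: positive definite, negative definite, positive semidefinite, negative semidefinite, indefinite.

positive semidefinite

Write A = [[3, 3, -8], [3, 3, -8], [-8, -8, 22]].
Row-reducing A symmetrically gives the diagonal entries 3, 0, 2/3.
Counting signs: 2 positive, 1 zero.
Hence Q is positive semidefinite.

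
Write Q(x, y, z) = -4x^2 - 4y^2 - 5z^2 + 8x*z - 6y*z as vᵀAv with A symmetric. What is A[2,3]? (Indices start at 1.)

The coefficient of y·z in Q is -6. For a symmetric A this equals A[2,3] + A[3,2] = 2·A[2,3].
So A[2,3] = -6/2 = -3.

-3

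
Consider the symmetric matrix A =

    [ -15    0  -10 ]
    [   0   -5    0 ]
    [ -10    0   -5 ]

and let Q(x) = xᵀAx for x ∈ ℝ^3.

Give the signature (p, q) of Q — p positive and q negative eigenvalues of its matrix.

(1, 2)

Applying the same elementary operations to the rows and columns of A produces a congruent diagonal matrix with entries -15, -5, 5/3.
That gives 1 positive, 2 negative pivots.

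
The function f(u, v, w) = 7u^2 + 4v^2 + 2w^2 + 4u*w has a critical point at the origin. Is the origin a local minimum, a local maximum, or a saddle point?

local minimum

The Hessian at the origin is H = [[14, 0, 4], [0, 8, 0], [4, 0, 4]].
Symmetric row and column elimination reduces H to a congruent diagonal form with pivots 14, 8, 20/7.
So there are 3 positive pivots.
H is positive definite, so the origin is a strict local minimum.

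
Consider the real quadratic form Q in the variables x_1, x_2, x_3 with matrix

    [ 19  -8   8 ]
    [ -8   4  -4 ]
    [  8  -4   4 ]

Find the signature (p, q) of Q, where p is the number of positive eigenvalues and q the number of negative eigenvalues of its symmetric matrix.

Row-reducing A symmetrically gives the diagonal entries 19, 12/19, 0.
Counting signs: 2 positive, 1 zero.

(2, 0)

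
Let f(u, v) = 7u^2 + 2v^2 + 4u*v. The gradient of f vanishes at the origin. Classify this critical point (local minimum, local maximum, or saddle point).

local minimum

The Hessian at the origin is H = [[14, 4], [4, 4]].
det H = 14·4 − (4)² = 40 > 0 and H[1,1] = 14 > 0, so H is positive definite.
Therefore the origin is a local minimum.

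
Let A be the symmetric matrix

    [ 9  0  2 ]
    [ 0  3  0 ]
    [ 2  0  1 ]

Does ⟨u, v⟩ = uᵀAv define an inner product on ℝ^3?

yes

Leading principal minors: Δ_1 = 9, Δ_2 = 27, Δ_3 = 15.
All leading principal minors are positive, so by Sylvester's criterion Q is positive definite.
⟨·,·⟩ is an inner product exactly when A is positive definite.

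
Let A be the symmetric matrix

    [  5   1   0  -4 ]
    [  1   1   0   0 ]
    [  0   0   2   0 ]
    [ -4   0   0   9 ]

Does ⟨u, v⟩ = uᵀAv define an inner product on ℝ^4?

Symmetric row and column elimination reduces A to a congruent diagonal form with pivots 5, 4/5, 2, 5.
So there are 4 positive pivots.
Hence Q is positive definite.
⟨·,·⟩ is an inner product exactly when A is positive definite.

yes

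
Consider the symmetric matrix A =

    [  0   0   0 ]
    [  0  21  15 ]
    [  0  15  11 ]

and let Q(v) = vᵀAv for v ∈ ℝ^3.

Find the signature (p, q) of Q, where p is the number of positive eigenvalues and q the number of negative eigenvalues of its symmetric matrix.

(2, 0)

Symmetric row and column elimination reduces A to a congruent diagonal form with pivots 0, 21, 2/7.
That gives 2 positive, 1 zero pivots.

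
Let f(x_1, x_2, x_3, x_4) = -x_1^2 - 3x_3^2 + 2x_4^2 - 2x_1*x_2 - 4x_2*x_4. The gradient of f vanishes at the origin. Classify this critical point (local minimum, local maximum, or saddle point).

saddle point

The Hessian at the origin is H = [[-2, -2, 0, 0], [-2, 0, 0, -4], [0, 0, -6, 0], [0, -4, 0, 4]].
An LDLᵀ factorisation of H has diagonal entries -2, 2, -6, -4.
That gives 1 positive, 3 negative pivots.
H is indefinite, so the origin is a saddle point.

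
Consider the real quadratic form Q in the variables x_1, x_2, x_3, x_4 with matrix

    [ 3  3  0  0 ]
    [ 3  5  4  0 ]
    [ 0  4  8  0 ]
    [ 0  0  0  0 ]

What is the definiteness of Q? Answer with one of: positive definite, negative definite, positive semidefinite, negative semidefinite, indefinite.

positive semidefinite

Symmetric row and column elimination reduces A to a congruent diagonal form with pivots 3, 2, 0, 0.
So there are 2 positive, 2 zero pivots.
Hence Q is positive semidefinite.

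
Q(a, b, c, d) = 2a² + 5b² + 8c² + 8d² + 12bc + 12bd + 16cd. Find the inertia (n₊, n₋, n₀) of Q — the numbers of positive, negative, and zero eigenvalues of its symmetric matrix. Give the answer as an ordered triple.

Write A = [[2, 0, 0, 0], [0, 5, 6, 6], [0, 6, 8, 8], [0, 6, 8, 8]].
Applying the same elementary operations to the rows and columns of A produces a congruent diagonal matrix with entries 2, 5, 4/5, 0.
Counting signs: 3 positive, 1 zero.

(3, 0, 1)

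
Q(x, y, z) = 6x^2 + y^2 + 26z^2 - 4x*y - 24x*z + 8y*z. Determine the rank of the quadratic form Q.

The associated matrix is A = [[6, -2, -12], [-2, 1, 4], [-12, 4, 26]].
Symmetric row and column elimination reduces A to a congruent diagonal form with pivots 6, 1/3, 2.
Counting signs: 3 positive.
The rank is the number of nonzero pivots: 3.

3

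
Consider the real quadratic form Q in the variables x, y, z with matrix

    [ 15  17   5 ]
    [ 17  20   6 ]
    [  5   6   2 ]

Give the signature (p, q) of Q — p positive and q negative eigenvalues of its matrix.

(3, 0)

Congruent diagonalization of A (simultaneous row and column reduction) yields pivots 15, 11/15, 2/11.
Counting signs: 3 positive.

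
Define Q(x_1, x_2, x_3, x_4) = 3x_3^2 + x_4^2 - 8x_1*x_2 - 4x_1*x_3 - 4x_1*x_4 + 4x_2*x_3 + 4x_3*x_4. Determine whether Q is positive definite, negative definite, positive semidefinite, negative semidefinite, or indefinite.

The symmetric matrix is A = [[0, -4, -2, -2], [-4, 0, 2, 0], [-2, 2, 3, 2], [-2, 0, 2, 1]].
A is congruent to a diagonal matrix with 2 positive, 1 negative and 1 zero entries, so Q is indefinite.

indefinite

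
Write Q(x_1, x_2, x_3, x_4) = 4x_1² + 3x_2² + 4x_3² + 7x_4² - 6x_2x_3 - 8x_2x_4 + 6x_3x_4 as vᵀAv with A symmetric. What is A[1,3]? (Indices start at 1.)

The coefficient of x_1·x_3 in Q is 0. For a symmetric A this equals A[1,3] + A[3,1] = 2·A[1,3].
So A[1,3] = 0/2 = 0.

0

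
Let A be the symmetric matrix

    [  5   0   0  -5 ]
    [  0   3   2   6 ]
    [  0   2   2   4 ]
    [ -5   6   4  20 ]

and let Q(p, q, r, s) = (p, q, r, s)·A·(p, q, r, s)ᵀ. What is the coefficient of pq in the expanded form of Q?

0

The coefficient of pq is A[1,2] + A[2,1] = 2·0 = 0.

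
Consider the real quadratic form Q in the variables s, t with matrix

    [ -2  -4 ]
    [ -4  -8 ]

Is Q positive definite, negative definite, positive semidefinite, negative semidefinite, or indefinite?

negative semidefinite

Symmetric row and column elimination reduces A to a congruent diagonal form with pivots -2, 0.
Counting signs: 1 negative, 1 zero.
Hence Q is negative semidefinite.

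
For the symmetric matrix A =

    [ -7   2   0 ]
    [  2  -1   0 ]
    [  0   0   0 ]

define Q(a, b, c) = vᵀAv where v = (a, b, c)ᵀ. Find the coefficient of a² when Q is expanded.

The coefficient of a² is the diagonal entry A[1,1] = -7.

-7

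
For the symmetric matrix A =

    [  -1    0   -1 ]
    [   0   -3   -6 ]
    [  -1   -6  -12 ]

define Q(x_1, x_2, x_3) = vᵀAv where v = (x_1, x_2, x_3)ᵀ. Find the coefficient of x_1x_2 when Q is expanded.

0

The coefficient of x_1x_2 is A[1,2] + A[2,1] = 2·0 = 0.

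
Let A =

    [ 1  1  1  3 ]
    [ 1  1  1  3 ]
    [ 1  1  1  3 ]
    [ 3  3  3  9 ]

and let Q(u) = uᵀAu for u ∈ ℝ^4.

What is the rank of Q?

1

Applying the same elementary operations to the rows and columns of A produces a congruent diagonal matrix with entries 1, 0, 0, 0.
So there are 1 positive, 3 zero pivots.
The rank is the number of nonzero pivots: 1.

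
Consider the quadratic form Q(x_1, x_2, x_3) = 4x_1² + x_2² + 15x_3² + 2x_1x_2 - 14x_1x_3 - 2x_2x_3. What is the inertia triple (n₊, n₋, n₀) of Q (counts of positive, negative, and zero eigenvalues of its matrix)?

(3, 0, 0)

Write A = [[4, 1, -7], [1, 1, -1], [-7, -1, 15]].
Applying the same elementary operations to the rows and columns of A produces a congruent diagonal matrix with entries 4, 3/4, 2.
So there are 3 positive pivots.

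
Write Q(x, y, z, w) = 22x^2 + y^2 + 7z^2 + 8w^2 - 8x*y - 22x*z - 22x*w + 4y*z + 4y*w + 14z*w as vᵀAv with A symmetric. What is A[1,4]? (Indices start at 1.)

-11

The coefficient of x·w in Q is -22. For a symmetric A this equals A[1,4] + A[4,1] = 2·A[1,4].
So A[1,4] = -22/2 = -11.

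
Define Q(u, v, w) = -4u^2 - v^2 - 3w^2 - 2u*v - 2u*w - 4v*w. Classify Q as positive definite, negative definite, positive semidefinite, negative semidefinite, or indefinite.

The associated matrix is A = [[-4, -1, -1], [-1, -1, -2], [-1, -2, -3]].
An LDLᵀ factorisation of A has diagonal entries -4, -3/4, 4/3.
Counting signs: 1 positive, 2 negative.
Hence Q is indefinite.

indefinite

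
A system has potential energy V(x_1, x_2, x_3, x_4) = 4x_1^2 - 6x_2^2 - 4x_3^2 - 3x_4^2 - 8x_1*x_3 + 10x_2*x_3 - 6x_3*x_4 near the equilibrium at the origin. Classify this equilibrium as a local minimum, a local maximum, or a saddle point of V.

saddle point

The Hessian at the origin is H = [[8, 0, -8, 0], [0, -12, 10, 0], [-8, 10, -8, -6], [0, 0, -6, -6]].
Row-reducing H symmetrically gives the diagonal entries 8, -12, -23/3, -30/23.
That gives 1 positive, 3 negative pivots.
H is indefinite, so the origin is a saddle point.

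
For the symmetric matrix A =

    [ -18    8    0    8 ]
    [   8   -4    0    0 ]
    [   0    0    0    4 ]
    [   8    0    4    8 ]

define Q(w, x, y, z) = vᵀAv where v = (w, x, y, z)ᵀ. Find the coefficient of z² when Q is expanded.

8

The coefficient of z² is the diagonal entry A[4,4] = 8.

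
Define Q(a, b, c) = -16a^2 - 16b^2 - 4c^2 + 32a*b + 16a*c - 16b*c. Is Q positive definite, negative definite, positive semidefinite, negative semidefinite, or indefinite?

negative semidefinite

The symmetric matrix is A = [[-16, 16, 8], [16, -16, -8], [8, -8, -4]].
Applying the same elementary operations to the rows and columns of A produces a congruent diagonal matrix with entries -16, 0, 0.
That gives 1 negative, 2 zero pivots.
Hence Q is negative semidefinite.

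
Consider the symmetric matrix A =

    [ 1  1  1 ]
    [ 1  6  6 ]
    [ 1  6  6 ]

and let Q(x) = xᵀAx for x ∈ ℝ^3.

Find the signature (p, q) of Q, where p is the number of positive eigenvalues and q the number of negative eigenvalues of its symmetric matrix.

(2, 0)

Applying the same elementary operations to the rows and columns of A produces a congruent diagonal matrix with entries 1, 5, 0.
That gives 2 positive, 1 zero pivots.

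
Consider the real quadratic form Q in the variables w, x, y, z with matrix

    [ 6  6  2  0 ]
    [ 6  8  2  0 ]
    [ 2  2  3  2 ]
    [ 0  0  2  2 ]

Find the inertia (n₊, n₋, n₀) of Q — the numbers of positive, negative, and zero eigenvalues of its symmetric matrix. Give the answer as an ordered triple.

(4, 0, 0)

Applying the same elementary operations to the rows and columns of A produces a congruent diagonal matrix with entries 6, 2, 7/3, 2/7.
Counting signs: 4 positive.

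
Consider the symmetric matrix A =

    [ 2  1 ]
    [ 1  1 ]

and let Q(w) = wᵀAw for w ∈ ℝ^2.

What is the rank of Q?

Applying the same elementary operations to the rows and columns of A produces a congruent diagonal matrix with entries 2, 1/2.
So there are 2 positive pivots.
The rank is the number of nonzero pivots: 2.

2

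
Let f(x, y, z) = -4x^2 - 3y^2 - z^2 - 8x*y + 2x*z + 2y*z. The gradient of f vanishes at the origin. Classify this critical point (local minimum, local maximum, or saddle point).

saddle point

The Hessian at the origin is H = [[-8, -8, 2], [-8, -6, 2], [2, 2, -2]].
Applying the same elementary operations to the rows and columns of H produces a congruent diagonal matrix with entries -8, 2, -3/2.
That gives 1 positive, 2 negative pivots.
H is indefinite, so the origin is a saddle point.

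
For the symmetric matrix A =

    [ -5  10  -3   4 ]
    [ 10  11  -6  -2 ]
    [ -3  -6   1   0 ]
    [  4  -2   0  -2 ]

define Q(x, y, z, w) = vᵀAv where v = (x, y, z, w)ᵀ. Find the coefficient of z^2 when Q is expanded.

1

The coefficient of z^2 is the diagonal entry A[3,3] = 1.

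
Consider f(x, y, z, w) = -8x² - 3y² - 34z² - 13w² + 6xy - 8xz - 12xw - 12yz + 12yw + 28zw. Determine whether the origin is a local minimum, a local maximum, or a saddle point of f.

The Hessian at the origin is H = [[-16, 6, -8, -12], [6, -6, -12, 12], [-8, -12, -68, 28], [-12, 12, 28, -26]].
Row-reducing H symmetrically gives the diagonal entries -16, -15/4, -4, 2.
That gives 1 positive, 3 negative pivots.
H is indefinite, so the origin is a saddle point.

saddle point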